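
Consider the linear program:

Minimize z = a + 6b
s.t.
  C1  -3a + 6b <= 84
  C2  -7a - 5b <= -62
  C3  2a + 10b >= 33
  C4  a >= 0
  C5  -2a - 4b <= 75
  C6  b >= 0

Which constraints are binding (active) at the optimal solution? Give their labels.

C3 and C6

Vertices and z = a + 6b:
  (0, 14) → z = 84
  (91/12, 107/60) → z = 1097/60
  (0, 62/5) → z = 372/5
  (33/2, 0) → z = 33/2
The feasible region is unbounded (it extends along (1, 0), (2, 1)), but z strictly increases along every unbounded feasible direction, so there is no improving ray and the minimum is attained at a vertex.

The minimum is at (33/2, 0). Substituting into each constraint, equality holds for C3 and C6; the remaining constraints have slack.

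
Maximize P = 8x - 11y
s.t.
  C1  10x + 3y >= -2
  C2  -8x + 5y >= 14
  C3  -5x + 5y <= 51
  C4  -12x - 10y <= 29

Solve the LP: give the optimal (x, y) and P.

x = -26/37, y = 62/37, maximum P = -890/37

Corner points and P = 8x - 11y:
  (-26/37, 62/37) → P = -890/37
  (-163/65, 100/13) → P = -6804/65
  (37/3, 338/15) → P = -746/5

At the optimal vertex, 10x + 3y = -2 and -8x + 5y = 14.
Solving simultaneously gives x = -26/37, y = 62/37.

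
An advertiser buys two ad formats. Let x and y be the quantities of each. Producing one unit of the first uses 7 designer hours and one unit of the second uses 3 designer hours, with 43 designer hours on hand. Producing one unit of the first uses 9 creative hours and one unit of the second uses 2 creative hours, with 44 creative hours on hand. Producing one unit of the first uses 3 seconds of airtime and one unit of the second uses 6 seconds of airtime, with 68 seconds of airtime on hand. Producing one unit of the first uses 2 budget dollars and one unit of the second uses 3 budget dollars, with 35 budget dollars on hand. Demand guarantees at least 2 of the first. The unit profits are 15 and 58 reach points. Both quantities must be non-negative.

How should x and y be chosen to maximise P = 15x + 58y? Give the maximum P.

x = 2, y = 29/3, maximum P = 1772/3

Corner points and P = 15x + 58y:
  (44/9, 0) → P = 220/3
  (2, 0) → P = 30
  (46/13, 79/13) → P = 5272/13
  (2, 29/3) → P = 1772/3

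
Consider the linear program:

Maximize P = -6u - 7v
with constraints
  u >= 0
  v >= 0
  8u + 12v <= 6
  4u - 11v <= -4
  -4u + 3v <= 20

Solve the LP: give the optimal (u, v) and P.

u = 0, v = 4/11, maximum P = -28/11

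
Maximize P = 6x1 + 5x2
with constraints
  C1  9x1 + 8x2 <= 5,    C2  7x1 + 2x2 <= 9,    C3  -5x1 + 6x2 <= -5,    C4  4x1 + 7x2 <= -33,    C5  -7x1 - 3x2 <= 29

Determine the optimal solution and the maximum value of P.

x1 = 129/41, x2 = -267/41, maximum P = -561/41

Vertices and P = 6x1 + 5x2:
  (129/41, -267/41) → P = -561/41
  (85/7, -38) → P = -820/7
  (-163/59, -185/59) → P = -1903/59
  (-53/19, -60/19) → P = -618/19

At the optimal vertex, 7x1 + 2x2 = 9 and 4x1 + 7x2 = -33.
Solving simultaneously gives x1 = 129/41, x2 = -267/41.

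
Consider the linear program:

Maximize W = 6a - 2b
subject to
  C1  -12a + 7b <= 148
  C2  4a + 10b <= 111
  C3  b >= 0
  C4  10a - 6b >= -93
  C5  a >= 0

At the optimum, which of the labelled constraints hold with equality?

Feasible corners and W = 6a - 2b:
  (111/4, 0) → W = 333/2
  (0, 111/10) → W = -111/5
  (0, 0) → W = 0

The maximum is at (111/4, 0). Substituting into each constraint, equality holds for C2 and C3; the remaining constraints have slack.

C2 and C3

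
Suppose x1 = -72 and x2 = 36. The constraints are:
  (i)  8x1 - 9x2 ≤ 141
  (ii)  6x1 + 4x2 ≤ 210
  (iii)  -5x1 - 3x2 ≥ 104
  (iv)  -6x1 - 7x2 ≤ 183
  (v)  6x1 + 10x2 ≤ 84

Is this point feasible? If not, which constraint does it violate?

(i): -900 ≤ 141 ✓
(ii): -288 ≤ 210 ✓
(iii): 252 ≥ 104 ✓
(iv): 180 ≤ 183 ✓
(v): -72 ≤ 84 ✓

feasible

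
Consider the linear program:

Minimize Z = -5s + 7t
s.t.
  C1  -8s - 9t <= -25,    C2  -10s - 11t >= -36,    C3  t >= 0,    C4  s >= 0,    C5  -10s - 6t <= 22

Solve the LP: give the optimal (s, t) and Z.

s = 18/5, t = 0, minimum Z = -18

Corner points and Z = -5s + 7t:
  (25/8, 0) → Z = -125/8
  (0, 25/9) → Z = 175/9
  (18/5, 0) → Z = -18
  (0, 36/11) → Z = 252/11

The optimum lies where -10s - 11t = -36 and t = 0.
Solving simultaneously gives s = 18/5, t = 0.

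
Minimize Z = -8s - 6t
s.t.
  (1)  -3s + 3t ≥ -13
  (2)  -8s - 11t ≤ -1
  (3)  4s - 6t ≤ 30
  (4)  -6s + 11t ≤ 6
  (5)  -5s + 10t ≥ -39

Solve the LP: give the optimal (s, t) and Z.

Vertices and Z = -8s - 6t:
  (146/57, -101/57) → Z = -562/57
  (161/15, 32/5) → Z = -1864/15
  (-5/14, 27/77) → Z = 58/77

The optimum lies where -3s + 3t = -13 and -6s + 11t = 6.
Solving simultaneously gives s = 161/15, t = 32/5.

s = 161/15, t = 32/5, minimum Z = -1864/15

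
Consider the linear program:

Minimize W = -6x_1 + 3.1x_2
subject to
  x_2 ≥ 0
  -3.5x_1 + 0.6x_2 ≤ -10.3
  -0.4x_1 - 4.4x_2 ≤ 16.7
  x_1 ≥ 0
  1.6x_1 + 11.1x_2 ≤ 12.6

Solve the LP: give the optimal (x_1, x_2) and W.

The binding constraints are x_2 = 0 and 1.6x_1 + 11.1x_2 = 12.6.
Solving simultaneously gives x_1 = 63/8, x_2 = 0.

x_1 = 7.875, x_2 = 0, minimum W = -47.25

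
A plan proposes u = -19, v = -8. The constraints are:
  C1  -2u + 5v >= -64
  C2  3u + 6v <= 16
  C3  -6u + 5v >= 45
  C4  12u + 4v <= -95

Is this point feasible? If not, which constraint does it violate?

feasible

C1: -2 ≥ -64 ✓
C2: -105 ≤ 16 ✓
C3: 74 ≥ 45 ✓
C4: -260 ≤ -95 ✓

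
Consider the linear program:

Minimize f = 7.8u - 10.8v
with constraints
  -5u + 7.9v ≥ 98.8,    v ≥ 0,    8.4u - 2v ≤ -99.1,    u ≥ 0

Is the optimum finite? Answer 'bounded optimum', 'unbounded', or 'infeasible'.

unbounded

From the feasible point (0, 49.55), moving in the direction (0, 1) keeps every constraint satisfied while f decreases without bound.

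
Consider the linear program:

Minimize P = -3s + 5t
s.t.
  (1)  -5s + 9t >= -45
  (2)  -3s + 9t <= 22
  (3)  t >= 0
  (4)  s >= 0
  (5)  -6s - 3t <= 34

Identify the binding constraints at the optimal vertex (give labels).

(1) and (2)

Corner points and P = -3s + 5t:
  (67/2, 245/18) → P = -292/9
  (9, 0) → P = -27
  (0, 22/9) → P = 110/9
  (0, 0) → P = 0

The minimum is at (67/2, 245/18). Substituting into each constraint, equality holds for (1) and (2); the remaining constraints have slack.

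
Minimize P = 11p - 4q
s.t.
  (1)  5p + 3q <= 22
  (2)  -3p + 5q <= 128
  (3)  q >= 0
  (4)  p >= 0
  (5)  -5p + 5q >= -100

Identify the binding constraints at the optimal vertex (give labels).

Corner points and P = 11p - 4q:
  (22/5, 0) → P = 242/5
  (0, 22/3) → P = -88/3
  (0, 0) → P = 0

The minimum is at (0, 22/3). Substituting into each constraint, equality holds for (1) and (4); the remaining constraints have slack.

(1) and (4)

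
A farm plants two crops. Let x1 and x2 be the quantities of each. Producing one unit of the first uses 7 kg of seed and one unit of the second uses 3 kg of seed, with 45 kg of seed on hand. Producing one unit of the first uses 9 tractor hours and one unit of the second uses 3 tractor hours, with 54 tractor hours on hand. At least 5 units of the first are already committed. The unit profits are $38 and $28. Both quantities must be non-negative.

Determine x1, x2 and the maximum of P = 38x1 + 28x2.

x1 = 5, x2 = 3, maximum P = 274

Feasible corners and P = 38x1 + 28x2:
  (6, 0) → P = 228
  (5, 0) → P = 190
  (5, 3) → P = 274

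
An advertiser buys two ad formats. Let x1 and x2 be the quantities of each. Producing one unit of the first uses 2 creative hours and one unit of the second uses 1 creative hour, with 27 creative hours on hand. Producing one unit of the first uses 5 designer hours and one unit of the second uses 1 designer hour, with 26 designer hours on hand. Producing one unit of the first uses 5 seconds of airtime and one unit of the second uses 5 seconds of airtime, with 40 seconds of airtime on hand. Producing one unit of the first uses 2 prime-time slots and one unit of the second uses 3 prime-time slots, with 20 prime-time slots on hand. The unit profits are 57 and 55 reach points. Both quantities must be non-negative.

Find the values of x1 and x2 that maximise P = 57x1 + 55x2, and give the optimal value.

x1 = 9/2, x2 = 7/2, maximum P = 449

Feasible corners and P = 57x1 + 55x2:
  (0, 0) → P = 0
  (0, 20/3) → P = 1100/3
  (26/5, 0) → P = 1482/5
  (9/2, 7/2) → P = 449
  (4, 4) → P = 448

The binding constraints are 5x1 + x2 = 26 and 5x1 + 5x2 = 40.
Solving simultaneously gives x1 = 9/2, x2 = 7/2.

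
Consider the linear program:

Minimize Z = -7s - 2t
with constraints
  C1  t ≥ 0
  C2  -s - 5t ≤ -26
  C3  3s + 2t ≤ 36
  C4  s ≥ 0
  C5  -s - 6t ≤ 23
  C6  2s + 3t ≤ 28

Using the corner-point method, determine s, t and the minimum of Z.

Corner points and Z = -7s - 2t:
  (0, 26/5) → Z = -52/5
  (62/7, 24/7) → Z = -482/7
  (0, 28/3) → Z = -56/3

s = 62/7, t = 24/7, minimum Z = -482/7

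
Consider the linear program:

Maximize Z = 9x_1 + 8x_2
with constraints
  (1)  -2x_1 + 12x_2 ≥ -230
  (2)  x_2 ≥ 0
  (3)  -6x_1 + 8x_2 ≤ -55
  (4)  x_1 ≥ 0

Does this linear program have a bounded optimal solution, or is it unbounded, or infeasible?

From the feasible point (115, 0), moving in the direction (12, 2) keeps every constraint satisfied while Z increases without bound.

unbounded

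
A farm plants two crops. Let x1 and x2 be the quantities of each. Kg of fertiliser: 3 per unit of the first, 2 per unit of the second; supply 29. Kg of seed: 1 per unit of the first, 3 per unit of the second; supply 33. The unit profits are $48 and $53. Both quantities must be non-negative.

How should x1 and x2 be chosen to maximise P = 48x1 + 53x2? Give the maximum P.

Extreme points and P = 48x1 + 53x2:
  (0, 0) → P = 0
  (0, 11) → P = 583
  (29/3, 0) → P = 464
  (3, 10) → P = 674

At the optimal vertex, 3x1 + 2x2 = 29 and x1 + 3x2 = 33.
Solving simultaneously gives x1 = 3, x2 = 10.

x1 = 3, x2 = 10, maximum P = 674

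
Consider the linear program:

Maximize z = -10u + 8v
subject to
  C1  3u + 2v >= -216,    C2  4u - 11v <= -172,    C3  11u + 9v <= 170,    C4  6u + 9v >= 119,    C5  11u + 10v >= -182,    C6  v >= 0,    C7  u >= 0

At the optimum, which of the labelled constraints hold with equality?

Vertices and z = -10u + 8v:
  (322/157, 2572/157) → z = 17356/157
  (0, 172/11) → z = 1376/11
  (0, 170/9) → z = 1360/9

The maximum is at (0, 170/9). Substituting into each constraint, equality holds for C3 and C7; the remaining constraints have slack.

C3 and C7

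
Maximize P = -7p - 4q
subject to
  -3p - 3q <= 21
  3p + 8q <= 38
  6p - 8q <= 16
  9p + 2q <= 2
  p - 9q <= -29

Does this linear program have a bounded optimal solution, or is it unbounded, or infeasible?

Extreme points and P = -7p - 4q:
  (-94/5, 59/5) → P = 422/5
  (-46/5, 11/5) → P = 278/5
  (-10/11, 56/11) → P = -14
  (-40/83, 263/83) → P = -772/83
The feasible region has finitely many vertices and no improving ray; the maximum is 422/5 at (-94/5, 59/5).

bounded optimum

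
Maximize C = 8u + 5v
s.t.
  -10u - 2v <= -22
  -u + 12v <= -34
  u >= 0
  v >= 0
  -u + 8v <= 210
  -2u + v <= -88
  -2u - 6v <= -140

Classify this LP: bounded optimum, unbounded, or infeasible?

From the feasible point (314/5, 12/5), moving in the direction (12, 1) keeps every constraint satisfied while C increases without bound.

unbounded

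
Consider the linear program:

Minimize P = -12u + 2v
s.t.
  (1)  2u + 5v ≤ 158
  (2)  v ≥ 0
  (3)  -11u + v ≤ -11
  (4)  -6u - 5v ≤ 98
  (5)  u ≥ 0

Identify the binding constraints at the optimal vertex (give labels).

(1) and (2)

Feasible corners and P = -12u + 2v:
  (79, 0) → P = -948
  (71/19, 572/19) → P = 292/19
  (1, 0) → P = -12

The minimum is at (79, 0). Substituting into each constraint, equality holds for (1) and (2); the remaining constraints have slack.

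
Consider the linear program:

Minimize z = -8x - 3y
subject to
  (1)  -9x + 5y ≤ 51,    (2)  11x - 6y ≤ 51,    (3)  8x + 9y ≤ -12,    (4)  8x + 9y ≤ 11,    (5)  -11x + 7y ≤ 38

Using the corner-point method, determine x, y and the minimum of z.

Extreme points and z = -8x - 3y:
  (-167/8, -219/8) → z = 1993/8
  (129/49, -180/49) → z = -492/49
  (-426/155, 172/155) → z = 2892/155
The feasible region is unbounded (it extends along (-5, -9), (-6, -11)), but z strictly increases along every unbounded feasible direction, so there is no improving ray and the minimum is attained at a vertex.

x = 129/49, y = -180/49, minimum z = -492/49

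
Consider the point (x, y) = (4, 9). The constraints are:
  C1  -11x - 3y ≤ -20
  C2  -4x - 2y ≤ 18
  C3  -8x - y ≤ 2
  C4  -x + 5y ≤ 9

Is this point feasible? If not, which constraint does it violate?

Constraint C4: -x + 5y = 41, which is not ≤ 9. All other constraints are satisfied.

not feasible — violates C4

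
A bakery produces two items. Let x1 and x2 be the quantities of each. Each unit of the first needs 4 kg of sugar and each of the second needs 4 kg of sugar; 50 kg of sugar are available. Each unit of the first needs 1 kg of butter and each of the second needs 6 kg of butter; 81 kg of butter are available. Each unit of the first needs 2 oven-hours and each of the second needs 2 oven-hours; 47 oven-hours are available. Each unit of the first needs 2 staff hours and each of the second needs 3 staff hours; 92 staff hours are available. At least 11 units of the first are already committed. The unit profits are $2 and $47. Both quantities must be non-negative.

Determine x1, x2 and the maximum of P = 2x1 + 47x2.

x1 = 11, x2 = 3/2, maximum P = 185/2

Corner points and P = 2x1 + 47x2:
  (25/2, 0) → P = 25
  (11, 0) → P = 22
  (11, 3/2) → P = 185/2

The binding constraints are 4x1 + 4x2 = 50 and x1 = 11.
Solving simultaneously gives x1 = 11, x2 = 3/2.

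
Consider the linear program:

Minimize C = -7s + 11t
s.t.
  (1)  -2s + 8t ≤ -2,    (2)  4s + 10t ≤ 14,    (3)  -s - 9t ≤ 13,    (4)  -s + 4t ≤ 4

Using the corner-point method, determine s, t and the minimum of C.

s = 128/13, t = -33/13, minimum C = -1259/13

Corner points and C = -7s + 11t:
  (33/13, 5/13) → C = -176/13
  (-43/13, -14/13) → C = 147/13
  (128/13, -33/13) → C = -1259/13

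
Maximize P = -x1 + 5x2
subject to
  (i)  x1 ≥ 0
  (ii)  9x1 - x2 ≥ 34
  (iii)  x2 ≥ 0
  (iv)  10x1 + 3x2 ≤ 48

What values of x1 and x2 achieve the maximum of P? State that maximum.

x1 = 150/37, x2 = 92/37, maximum P = 310/37

Corner points and P = -x1 + 5x2:
  (34/9, 0) → P = -34/9
  (150/37, 92/37) → P = 310/37
  (24/5, 0) → P = -24/5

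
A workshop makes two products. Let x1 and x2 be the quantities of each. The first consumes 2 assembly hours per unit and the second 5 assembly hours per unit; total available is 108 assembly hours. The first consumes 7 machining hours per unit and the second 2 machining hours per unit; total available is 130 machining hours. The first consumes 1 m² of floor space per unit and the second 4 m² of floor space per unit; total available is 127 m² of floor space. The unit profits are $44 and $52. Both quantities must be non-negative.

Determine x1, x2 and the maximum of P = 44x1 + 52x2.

Corner points and P = 44x1 + 52x2:
  (0, 0) → P = 0
  (0, 108/5) → P = 5616/5
  (130/7, 0) → P = 5720/7
  (14, 16) → P = 1448

The optimum lies where 2x1 + 5x2 = 108 and 7x1 + 2x2 = 130.
Solving simultaneously gives x1 = 14, x2 = 16.

x1 = 14, x2 = 16, maximum P = 1448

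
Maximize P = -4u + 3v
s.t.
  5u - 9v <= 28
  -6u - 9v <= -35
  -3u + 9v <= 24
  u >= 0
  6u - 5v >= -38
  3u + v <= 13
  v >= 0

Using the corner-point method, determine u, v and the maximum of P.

u = 11/9, v = 83/27, maximum P = 13/3

Corner points and P = -4u + 3v:
  (11/9, 83/27) → P = 13/3
  (82/21, 9/7) → P = -247/21
  (31/10, 37/10) → P = -13/10

At the optimal vertex, -6u - 9v = -35 and -3u + 9v = 24.
Solving simultaneously gives u = 11/9, v = 83/27.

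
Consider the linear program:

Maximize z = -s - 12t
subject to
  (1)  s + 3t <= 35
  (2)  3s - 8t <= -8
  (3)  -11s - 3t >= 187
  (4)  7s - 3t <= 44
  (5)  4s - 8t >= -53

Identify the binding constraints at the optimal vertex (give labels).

(2) and (5)

Extreme points and z = -s - 12t:
  (-1520/97, -473/97) → z = 7196/97
  (-45, -127/8) → z = 471/2
  (-331/20, -33/20) → z = 727/20

The maximum is at (-45, -127/8). Substituting into each constraint, equality holds for (2) and (5); the remaining constraints have slack.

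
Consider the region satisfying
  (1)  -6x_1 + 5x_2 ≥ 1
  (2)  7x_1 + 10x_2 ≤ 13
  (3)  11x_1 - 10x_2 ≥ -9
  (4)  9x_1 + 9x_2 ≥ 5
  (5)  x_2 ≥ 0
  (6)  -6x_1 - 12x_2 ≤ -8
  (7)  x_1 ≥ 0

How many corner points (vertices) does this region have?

5

The feasible vertices (each the meet of two boundaries and inside every other half-plane) are:
  (11/19, 17/19)
  (14/51, 9/17)
  (2/9, 103/90)
  (0, 9/10)
  (0, 2/3)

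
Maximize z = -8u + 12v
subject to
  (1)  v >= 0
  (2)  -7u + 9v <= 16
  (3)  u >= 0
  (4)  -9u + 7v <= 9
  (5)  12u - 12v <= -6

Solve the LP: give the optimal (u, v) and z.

Extreme points and z = -8u + 12v:
  (31/32, 81/32) → z = 181/8
  (23/4, 25/4) → z = 29
  (0, 9/7) → z = 108/7
  (0, 1/2) → z = 6

At the optimal vertex, -7u + 9v = 16 and 12u - 12v = -6.
Solving simultaneously gives u = 23/4, v = 25/4.

u = 23/4, v = 25/4, maximum z = 29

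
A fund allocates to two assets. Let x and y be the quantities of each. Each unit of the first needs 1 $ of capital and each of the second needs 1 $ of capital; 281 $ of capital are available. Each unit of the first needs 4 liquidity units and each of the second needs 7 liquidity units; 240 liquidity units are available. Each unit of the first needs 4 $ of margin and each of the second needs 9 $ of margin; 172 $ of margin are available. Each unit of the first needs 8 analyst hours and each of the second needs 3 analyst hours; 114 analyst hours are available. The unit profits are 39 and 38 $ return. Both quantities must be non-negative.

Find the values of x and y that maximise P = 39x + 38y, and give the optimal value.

x = 17/2, y = 46/3, maximum P = 5485/6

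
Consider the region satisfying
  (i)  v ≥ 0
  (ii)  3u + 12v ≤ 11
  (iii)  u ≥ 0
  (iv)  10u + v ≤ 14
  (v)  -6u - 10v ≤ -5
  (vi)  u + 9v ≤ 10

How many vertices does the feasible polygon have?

5

Intersecting each pair of boundary lines and keeping only the points that satisfy every inequality leaves:
  (7/5, 0)
  (5/6, 0)
  (0, 11/12)
  (157/117, 68/117)
  (0, 1/2)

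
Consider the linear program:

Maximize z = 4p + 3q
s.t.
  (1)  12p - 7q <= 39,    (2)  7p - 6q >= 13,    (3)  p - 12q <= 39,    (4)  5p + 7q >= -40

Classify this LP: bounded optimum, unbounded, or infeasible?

bounded optimum

Vertices and z = 4p + 3q:
  (143/23, 117/23) → z = 923/23
  (195/137, -429/137) → z = -507/137
  (-1, -10/3) → z = -14
The feasible region has finitely many vertices and no improving ray; the maximum is 923/23 at (143/23, 117/23).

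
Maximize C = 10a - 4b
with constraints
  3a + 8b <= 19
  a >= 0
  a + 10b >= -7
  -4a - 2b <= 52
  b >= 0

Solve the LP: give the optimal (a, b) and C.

a = 19/3, b = 0, maximum C = 190/3

The optimum lies where 3a + 8b = 19 and b = 0.
Solving simultaneously gives a = 19/3, b = 0.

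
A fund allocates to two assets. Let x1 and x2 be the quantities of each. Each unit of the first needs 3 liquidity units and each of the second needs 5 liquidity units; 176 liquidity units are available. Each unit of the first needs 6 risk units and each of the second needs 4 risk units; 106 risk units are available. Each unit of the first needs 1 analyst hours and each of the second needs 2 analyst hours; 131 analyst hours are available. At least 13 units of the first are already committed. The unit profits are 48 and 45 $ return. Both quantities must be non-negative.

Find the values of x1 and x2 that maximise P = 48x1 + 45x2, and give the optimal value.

Vertices and P = 48x1 + 45x2:
  (53/3, 0) → P = 848
  (13, 0) → P = 624
  (13, 7) → P = 939

x1 = 13, x2 = 7, maximum P = 939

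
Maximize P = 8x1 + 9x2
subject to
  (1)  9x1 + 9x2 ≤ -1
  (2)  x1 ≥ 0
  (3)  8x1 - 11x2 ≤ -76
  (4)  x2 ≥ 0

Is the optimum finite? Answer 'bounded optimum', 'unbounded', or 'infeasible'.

infeasible

The boundaries 9x1 + 9x2 = -1 and 8x1 - 11x2 = -76 meet at (-695/171, 676/171), but that point violates x1 ≥ 0. Every candidate vertex is excluded by some other constraint, so the feasible region is empty.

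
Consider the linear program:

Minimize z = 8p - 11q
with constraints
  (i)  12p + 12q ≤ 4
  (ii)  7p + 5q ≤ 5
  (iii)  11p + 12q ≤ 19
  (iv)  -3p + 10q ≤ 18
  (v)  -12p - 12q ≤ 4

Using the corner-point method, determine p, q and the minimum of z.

p = -64/39, q = 17/13, minimum z = -1073/39

Vertices and z = 8p - 11q:
  (5/3, -4/3) → z = 28
  (-44/39, 19/13) → z = -979/39
  (10/3, -11/3) → z = 67
  (-64/39, 17/13) → z = -1073/39

The optimum lies where -3p + 10q = 18 and -12p - 12q = 4.
Solving simultaneously gives p = -64/39, q = 17/13.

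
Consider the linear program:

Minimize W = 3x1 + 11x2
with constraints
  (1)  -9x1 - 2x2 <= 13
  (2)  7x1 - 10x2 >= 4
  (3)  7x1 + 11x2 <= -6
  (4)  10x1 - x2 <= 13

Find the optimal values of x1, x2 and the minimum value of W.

Extreme points and W = 3x1 + 11x2:
  (-61/52, -127/104) → W = -1763/104
  (13/29, -247/29) → W = -2678/29
  (-16/147, -10/21) → W = -818/147
  (137/117, -151/117) → W = -1250/117

x1 = 13/29, x2 = -247/29, minimum W = -2678/29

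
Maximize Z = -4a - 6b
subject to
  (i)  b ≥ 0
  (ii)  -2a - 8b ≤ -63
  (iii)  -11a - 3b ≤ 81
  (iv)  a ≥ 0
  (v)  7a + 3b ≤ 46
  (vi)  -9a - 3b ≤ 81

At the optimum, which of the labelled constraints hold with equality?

Corner points and Z = -4a - 6b:
  (0, 63/8) → Z = -189/4
  (179/50, 349/50) → Z = -281/5
  (0, 46/3) → Z = -92

The maximum is at (0, 63/8). Substituting into each constraint, equality holds for (ii) and (iv); the remaining constraints have slack.

(ii) and (iv)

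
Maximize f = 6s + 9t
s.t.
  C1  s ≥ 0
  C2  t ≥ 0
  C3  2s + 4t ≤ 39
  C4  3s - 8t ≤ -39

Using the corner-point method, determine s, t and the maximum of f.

Feasible corners and f = 6s + 9t:
  (0, 39/4) → f = 351/4
  (0, 39/8) → f = 351/8
  (39/7, 195/28) → f = 2691/28

s = 39/7, t = 195/28, maximum f = 2691/28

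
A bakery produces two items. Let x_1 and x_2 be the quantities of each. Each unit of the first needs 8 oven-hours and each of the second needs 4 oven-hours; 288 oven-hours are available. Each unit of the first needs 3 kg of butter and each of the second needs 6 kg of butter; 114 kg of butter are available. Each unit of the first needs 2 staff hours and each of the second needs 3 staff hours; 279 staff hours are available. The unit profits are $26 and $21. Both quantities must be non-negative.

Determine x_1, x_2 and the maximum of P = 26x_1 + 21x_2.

x_1 = 106/3, x_2 = 4/3, maximum P = 2840/3

Vertices and P = 26x_1 + 21x_2:
  (0, 0) → P = 0
  (0, 19) → P = 399
  (36, 0) → P = 936
  (106/3, 4/3) → P = 2840/3

At the optimal vertex, 8x_1 + 4x_2 = 288 and 3x_1 + 6x_2 = 114.
Solving simultaneously gives x_1 = 106/3, x_2 = 4/3.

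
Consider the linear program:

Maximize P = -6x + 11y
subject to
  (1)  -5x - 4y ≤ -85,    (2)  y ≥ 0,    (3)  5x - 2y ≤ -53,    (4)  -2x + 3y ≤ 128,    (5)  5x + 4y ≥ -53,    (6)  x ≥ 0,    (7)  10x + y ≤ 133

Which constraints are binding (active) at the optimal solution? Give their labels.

Vertices and P = -6x + 11y:
  (0, 53/2) → P = 583/2
  (213/25, 239/5) → P = 11867/25
  (0, 128/3) → P = 1408/3
  (271/32, 773/16) → P = 3845/8

The maximum is at (271/32, 773/16). Substituting into each constraint, equality holds for (4) and (7); the remaining constraints have slack.

(4) and (7)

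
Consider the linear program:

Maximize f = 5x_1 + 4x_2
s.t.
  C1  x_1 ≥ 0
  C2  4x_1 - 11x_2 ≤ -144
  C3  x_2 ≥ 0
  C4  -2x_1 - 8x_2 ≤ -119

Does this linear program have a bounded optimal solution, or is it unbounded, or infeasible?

unbounded

From the feasible point (0, 119/8), moving in the direction (0, 1) keeps every constraint satisfied while f increases without bound.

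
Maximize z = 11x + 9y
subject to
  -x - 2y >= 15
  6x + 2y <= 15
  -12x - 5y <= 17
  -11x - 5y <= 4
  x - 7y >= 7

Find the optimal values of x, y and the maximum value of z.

x = 6, y = -21/2, maximum z = -57/2

Feasible corners and z = 11x + 9y:
  (6, -21/2) → z = -57/2
  (67/17, -161/17) → z = -712/17
  (83/8, -189/8) → z = -197/2

The binding constraints are -x - 2y = 15 and 6x + 2y = 15.
Solving simultaneously gives x = 6, y = -21/2.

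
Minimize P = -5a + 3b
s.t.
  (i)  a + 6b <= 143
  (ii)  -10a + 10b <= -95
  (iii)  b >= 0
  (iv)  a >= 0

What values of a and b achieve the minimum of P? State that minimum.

a = 143, b = 0, minimum P = -715

Vertices and P = -5a + 3b:
  (200/7, 267/14) → P = -1199/14
  (143, 0) → P = -715
  (19/2, 0) → P = -95/2

The optimum lies where a + 6b = 143 and b = 0.
Solving simultaneously gives a = 143, b = 0.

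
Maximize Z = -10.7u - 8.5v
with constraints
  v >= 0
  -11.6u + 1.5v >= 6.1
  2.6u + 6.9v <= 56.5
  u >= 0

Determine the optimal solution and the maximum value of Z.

u = 0, v = 61/15, maximum Z = -1037/30

Vertices and Z = -10.7u - 8.5v:
  (711/1399, 33563/4197) → Z = -1540543/20985
  (0, 61/15) → Z = -1037/30
  (0, 565/69) → Z = -9605/138

The binding constraints are -11.6u + 1.5v = 6.1 and u = 0.
Solving simultaneously gives u = 0, v = 61/15.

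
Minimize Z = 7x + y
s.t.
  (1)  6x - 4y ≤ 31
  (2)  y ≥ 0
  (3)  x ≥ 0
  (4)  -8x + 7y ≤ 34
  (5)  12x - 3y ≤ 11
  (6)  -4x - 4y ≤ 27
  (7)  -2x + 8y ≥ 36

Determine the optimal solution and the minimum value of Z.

Extreme points and Z = 7x + y:
  (0, 34/7) → Z = 34/7
  (0, 9/2) → Z = 9/2
  (179/60, 124/15) → Z = 583/20
  (98/45, 227/45) → Z = 913/45

x = 0, y = 9/2, minimum Z = 9/2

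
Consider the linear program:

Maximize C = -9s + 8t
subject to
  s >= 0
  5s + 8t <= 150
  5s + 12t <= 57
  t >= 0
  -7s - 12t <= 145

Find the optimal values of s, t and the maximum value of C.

Feasible corners and C = -9s + 8t:
  (0, 19/4) → C = 38
  (0, 0) → C = 0
  (57/5, 0) → C = -513/5

At the optimal vertex, s = 0 and 5s + 12t = 57.
Solving simultaneously gives s = 0, t = 19/4.

s = 0, t = 19/4, maximum C = 38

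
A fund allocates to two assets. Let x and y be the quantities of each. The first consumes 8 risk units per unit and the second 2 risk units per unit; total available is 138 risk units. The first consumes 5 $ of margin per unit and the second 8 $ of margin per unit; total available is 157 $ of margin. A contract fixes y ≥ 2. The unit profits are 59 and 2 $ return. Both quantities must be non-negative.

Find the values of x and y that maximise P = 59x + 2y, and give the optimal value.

x = 67/4, y = 2, maximum P = 3969/4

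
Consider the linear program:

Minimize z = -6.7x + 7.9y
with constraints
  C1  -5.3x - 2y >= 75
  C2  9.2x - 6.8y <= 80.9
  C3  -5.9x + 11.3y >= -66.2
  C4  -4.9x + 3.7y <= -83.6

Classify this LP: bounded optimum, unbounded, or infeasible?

The boundaries -5.3x - 2y = 75 and -5.9x + 11.3y = -66.2 meet at (-71510/7169, -79336/7169), but that point violates -4.9x + 3.7y ≤ -83.6. Every candidate vertex is excluded by some other constraint, so the feasible region is empty.

infeasible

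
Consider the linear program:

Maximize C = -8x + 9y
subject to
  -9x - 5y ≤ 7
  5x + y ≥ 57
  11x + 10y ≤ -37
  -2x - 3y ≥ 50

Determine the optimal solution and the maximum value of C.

x = 17, y = -28, maximum C = -388

The feasible region is unbounded (it extends along (10, -11), (5, -9)), but C strictly decreases along every unbounded feasible direction, so there is no improving ray and the maximum is attained at a vertex.

The binding constraints are 5x + y = 57 and -2x - 3y = 50.
Solving simultaneously gives x = 17, y = -28.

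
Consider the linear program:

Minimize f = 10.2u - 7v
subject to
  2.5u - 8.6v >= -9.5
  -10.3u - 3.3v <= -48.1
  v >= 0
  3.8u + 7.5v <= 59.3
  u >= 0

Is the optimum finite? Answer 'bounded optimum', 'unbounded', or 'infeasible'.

bounded optimum

Corner points and f = 10.2u - 7v:
  (38231/9683, 21810/9683) → f = 1186431/48415
  (43873/5143, 18435/5143) → f = 1592298/25715
  (481/103, 0) → f = 24531/515
  (593/38, 0) → f = 30243/190
The feasible region has finitely many vertices and no improving ray; the minimum is 1186431/48415 at (38231/9683, 21810/9683).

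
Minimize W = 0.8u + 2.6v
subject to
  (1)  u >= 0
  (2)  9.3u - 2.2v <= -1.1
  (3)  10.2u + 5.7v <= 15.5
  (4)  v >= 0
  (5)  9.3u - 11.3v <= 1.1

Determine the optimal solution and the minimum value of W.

u = 0, v = 0.5, minimum W = 1.3

Feasible corners and W = 0.8u + 2.6v:
  (0, 1/2) → W = 13/10
  (0, 155/57) → W = 403/57
  (2783/7545, 5179/2515) → W = 213113/37725

The binding constraints are u = 0 and 9.3u - 2.2v = -1.1.
Solving simultaneously gives u = 0, v = 1/2.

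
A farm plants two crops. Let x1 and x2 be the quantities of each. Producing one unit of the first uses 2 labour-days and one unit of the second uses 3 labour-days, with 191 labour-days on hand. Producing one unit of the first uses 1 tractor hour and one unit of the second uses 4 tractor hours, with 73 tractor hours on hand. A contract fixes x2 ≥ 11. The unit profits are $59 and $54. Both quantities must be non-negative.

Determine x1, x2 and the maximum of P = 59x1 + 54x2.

Corner points and P = 59x1 + 54x2:
  (0, 73/4) → P = 1971/2
  (0, 11) → P = 594
  (29, 11) → P = 2305

The optimum lies where x1 + 4x2 = 73 and x2 = 11.
Solving simultaneously gives x1 = 29, x2 = 11.

x1 = 29, x2 = 11, maximum P = 2305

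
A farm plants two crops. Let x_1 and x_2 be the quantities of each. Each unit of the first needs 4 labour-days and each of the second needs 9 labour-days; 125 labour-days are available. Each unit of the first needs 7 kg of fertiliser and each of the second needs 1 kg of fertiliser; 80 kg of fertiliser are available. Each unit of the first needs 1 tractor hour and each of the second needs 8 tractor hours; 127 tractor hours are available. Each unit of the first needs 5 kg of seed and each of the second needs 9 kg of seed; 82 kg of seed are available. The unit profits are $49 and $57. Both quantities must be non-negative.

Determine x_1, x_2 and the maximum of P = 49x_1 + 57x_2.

x_1 = 11, x_2 = 3, maximum P = 710

Vertices and P = 49x_1 + 57x_2:
  (0, 0) → P = 0
  (0, 82/9) → P = 1558/3
  (80/7, 0) → P = 560
  (11, 3) → P = 710

The binding constraints are 7x_1 + x_2 = 80 and 5x_1 + 9x_2 = 82.
Solving simultaneously gives x_1 = 11, x_2 = 3.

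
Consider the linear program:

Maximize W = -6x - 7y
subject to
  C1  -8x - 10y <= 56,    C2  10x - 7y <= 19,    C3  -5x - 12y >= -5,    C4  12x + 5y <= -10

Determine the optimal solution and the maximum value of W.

Feasible corners and W = -6x - 7y:
  (-101/78, -178/39) → W = 1549/39
  (-361/23, 160/23) → W = 1046/23
  (25/134, -164/67) → W = 1073/67
  (-145/119, 110/119) → W = 100/119

The binding constraints are -8x - 10y = 56 and -5x - 12y = -5.
Solving simultaneously gives x = -361/23, y = 160/23.

x = -361/23, y = 160/23, maximum W = 1046/23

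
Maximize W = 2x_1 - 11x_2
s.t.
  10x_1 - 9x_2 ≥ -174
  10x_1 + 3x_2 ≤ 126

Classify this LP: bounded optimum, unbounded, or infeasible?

unbounded

From the feasible point (51/10, 25), moving in the direction (3, -10) keeps every constraint satisfied while W increases without bound.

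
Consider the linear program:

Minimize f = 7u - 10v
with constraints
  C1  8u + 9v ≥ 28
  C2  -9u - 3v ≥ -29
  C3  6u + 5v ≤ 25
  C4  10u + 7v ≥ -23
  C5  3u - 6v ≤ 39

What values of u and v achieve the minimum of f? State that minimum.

u = -145/4, v = 97/2, minimum f = -2955/4

Feasible corners and f = 7u - 10v:
  (59/19, 20/57) → f = 1039/57
  (-403/34, 232/17) → f = -7461/34
  (70/27, 17/9) → f = -20/27
  (-145/4, 97/2) → f = -2955/4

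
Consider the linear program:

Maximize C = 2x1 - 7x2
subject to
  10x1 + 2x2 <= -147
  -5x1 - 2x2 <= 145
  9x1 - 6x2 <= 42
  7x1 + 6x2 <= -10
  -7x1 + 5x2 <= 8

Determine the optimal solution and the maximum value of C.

x1 = -131/8, x2 = -505/16, maximum C = 3011/16

Vertices and C = 2x1 - 7x2:
  (-133/13, -581/26) → C = 3535/26
  (-751/64, -949/64) → C = 5141/64
  (-131/8, -505/16) → C = 3011/16
  (-19, -25) → C = 137

The binding constraints are -5x1 - 2x2 = 145 and 9x1 - 6x2 = 42.
Solving simultaneously gives x1 = -131/8, x2 = -505/16.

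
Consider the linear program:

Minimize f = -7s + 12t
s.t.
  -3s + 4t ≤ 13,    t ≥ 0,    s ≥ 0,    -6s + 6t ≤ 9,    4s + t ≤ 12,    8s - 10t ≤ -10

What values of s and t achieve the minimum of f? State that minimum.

s = 0, t = 1, minimum f = 12

Feasible corners and f = -7s + 12t:
  (0, 3/2) → f = 18
  (0, 1) → f = 12
  (21/10, 18/5) → f = 57/2
  (55/24, 17/6) → f = 431/24

The binding constraints are s = 0 and 8s - 10t = -10.
Solving simultaneously gives s = 0, t = 1.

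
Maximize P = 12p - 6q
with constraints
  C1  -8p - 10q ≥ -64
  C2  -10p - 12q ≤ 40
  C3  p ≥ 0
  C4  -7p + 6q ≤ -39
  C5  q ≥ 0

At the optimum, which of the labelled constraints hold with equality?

C1 and C5

Corner points and P = 12p - 6q:
  (387/59, 68/59) → P = 4236/59
  (8, 0) → P = 96
  (39/7, 0) → P = 468/7

The maximum is at (8, 0). Substituting into each constraint, equality holds for C1 and C5; the remaining constraints have slack.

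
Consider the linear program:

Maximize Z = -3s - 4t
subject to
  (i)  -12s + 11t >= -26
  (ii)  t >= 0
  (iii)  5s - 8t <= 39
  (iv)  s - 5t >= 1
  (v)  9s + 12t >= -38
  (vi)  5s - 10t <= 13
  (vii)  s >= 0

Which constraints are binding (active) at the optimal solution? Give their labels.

(ii) and (iv)

Feasible corners and Z = -3s - 4t:
  (13/6, 0) → Z = -13/2
  (17/7, 2/7) → Z = -59/7
  (1, 0) → Z = -3

The maximum is at (1, 0). Substituting into each constraint, equality holds for (ii) and (iv); the remaining constraints have slack.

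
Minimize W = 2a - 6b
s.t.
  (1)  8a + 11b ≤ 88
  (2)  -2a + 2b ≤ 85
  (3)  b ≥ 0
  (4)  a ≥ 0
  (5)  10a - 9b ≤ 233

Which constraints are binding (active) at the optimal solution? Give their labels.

Feasible corners and W = 2a - 6b:
  (11, 0) → W = 22
  (0, 8) → W = -48
  (0, 0) → W = 0

The minimum is at (0, 8). Substituting into each constraint, equality holds for (1) and (4); the remaining constraints have slack.

(1) and (4)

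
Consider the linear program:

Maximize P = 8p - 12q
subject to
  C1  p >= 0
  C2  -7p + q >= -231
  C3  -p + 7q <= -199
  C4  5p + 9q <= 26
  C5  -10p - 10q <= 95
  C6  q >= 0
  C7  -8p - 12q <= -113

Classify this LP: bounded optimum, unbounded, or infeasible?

infeasible

The boundaries q = 0 and -8p - 12q = -113 meet at (113/8, 0), but that point violates -p + 7q ≤ -199. Every candidate vertex is excluded by some other constraint, so the feasible region is empty.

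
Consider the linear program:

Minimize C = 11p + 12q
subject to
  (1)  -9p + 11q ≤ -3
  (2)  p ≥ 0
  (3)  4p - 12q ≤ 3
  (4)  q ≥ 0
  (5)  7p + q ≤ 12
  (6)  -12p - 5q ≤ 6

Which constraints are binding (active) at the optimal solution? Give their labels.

Vertices and C = 11p + 12q:
  (1/3, 0) → C = 11/3
  (135/86, 87/86) → C = 2529/86
  (3/4, 0) → C = 33/4
  (147/88, 27/88) → C = 1941/88

The minimum is at (1/3, 0). Substituting into each constraint, equality holds for (1) and (4); the remaining constraints have slack.

(1) and (4)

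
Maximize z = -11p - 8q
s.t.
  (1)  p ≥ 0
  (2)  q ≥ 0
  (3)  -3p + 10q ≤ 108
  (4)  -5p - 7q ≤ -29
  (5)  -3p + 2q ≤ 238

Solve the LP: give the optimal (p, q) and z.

p = 0, q = 29/7, maximum z = -232/7

The feasible region is unbounded (it extends along (10, 3), (1, 0)), but z strictly decreases along every unbounded feasible direction, so there is no improving ray and the maximum is attained at a vertex.

The optimum lies where p = 0 and -5p - 7q = -29.
Solving simultaneously gives p = 0, q = 29/7.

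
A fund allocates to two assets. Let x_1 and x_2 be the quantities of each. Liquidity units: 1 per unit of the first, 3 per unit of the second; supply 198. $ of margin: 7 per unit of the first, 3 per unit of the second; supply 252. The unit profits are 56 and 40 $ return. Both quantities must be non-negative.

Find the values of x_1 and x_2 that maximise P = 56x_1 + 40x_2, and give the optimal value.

The optimum lies where x_1 + 3x_2 = 198 and 7x_1 + 3x_2 = 252.
Solving simultaneously gives x_1 = 9, x_2 = 63.

x_1 = 9, x_2 = 63, maximum P = 3024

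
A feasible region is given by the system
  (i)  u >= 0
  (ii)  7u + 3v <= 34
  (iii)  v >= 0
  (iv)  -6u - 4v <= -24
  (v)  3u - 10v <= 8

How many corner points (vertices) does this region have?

4

Intersecting each pair of boundary lines and keeping only the points that satisfy every inequality leaves:
  (0, 34/3)
  (0, 6)
  (364/79, 46/79)
  (34/9, 1/3)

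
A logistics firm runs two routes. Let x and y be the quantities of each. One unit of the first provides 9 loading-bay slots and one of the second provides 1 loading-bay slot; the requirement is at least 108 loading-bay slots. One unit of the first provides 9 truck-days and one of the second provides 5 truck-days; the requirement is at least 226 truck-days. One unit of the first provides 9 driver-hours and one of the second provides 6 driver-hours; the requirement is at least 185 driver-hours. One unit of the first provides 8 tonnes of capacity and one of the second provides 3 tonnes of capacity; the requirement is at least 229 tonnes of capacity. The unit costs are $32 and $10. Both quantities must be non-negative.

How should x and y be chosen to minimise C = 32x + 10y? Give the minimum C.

x = 5, y = 63, minimum C = 790

Feasible corners and C = 32x + 10y:
  (0, 108) → C = 1080
  (229/8, 0) → C = 916
  (5, 63) → C = 790
The feasible region is unbounded (it extends along (0, 1), (1, 0)), but C strictly increases along every unbounded feasible direction, so there is no improving ray and the minimum is attained at a vertex.

The binding constraints are 9x + y = 108 and 8x + 3y = 229.
Solving simultaneously gives x = 5, y = 63.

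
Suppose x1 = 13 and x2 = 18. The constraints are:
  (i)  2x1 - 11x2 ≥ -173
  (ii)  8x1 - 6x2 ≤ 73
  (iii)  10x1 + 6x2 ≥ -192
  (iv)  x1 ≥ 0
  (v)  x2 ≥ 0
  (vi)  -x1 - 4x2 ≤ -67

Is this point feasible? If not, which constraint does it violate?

(i): -172 ≥ -173 ✓
(ii): -4 ≤ 73 ✓
(iii): 238 ≥ -192 ✓
(iv): 13 ≥ 0 ✓
(v): 18 ≥ 0 ✓
(vi): -85 ≤ -67 ✓

feasible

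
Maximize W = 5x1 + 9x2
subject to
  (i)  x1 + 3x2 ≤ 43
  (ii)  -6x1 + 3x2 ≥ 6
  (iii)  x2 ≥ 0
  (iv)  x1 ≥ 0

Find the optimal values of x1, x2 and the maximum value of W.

x1 = 37/7, x2 = 88/7, maximum W = 977/7

Vertices and W = 5x1 + 9x2:
  (37/7, 88/7) → W = 977/7
  (0, 43/3) → W = 129
  (0, 2) → W = 18

At the optimal vertex, x1 + 3x2 = 43 and -6x1 + 3x2 = 6.
Solving simultaneously gives x1 = 37/7, x2 = 88/7.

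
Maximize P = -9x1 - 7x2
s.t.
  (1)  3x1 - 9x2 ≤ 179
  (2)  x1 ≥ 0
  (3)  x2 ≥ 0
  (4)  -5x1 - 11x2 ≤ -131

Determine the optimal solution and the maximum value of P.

Corner points and P = -9x1 - 7x2:
  (179/3, 0) → P = -537
  (0, 131/11) → P = -917/11
  (131/5, 0) → P = -1179/5
The feasible region is unbounded (it extends along (0, 1), (3, 1)), but P strictly decreases along every unbounded feasible direction, so there is no improving ray and the maximum is attained at a vertex.

x1 = 0, x2 = 131/11, maximum P = -917/11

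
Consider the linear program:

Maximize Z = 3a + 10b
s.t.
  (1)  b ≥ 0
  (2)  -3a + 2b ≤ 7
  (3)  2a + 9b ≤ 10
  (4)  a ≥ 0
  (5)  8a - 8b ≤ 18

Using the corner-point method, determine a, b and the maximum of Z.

Feasible corners and Z = 3a + 10b:
  (0, 0) → Z = 0
  (9/4, 0) → Z = 27/4
  (0, 10/9) → Z = 100/9
  (11/4, 1/2) → Z = 53/4

a = 11/4, b = 1/2, maximum Z = 53/4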